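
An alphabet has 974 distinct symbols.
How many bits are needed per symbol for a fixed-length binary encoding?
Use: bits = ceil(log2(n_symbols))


log2(974) = 9.9278
Bracket: 2^9 = 512 < 974 <= 2^10 = 1024
So ceil(log2(974)) = 10

bits = ceil(log2(974)) = ceil(9.9278) = 10 bits


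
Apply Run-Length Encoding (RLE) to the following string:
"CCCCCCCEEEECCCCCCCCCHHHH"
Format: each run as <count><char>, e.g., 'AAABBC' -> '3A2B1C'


Scanning runs left to right:
  i=0: run of 'C' x 7 -> '7C'
  i=7: run of 'E' x 4 -> '4E'
  i=11: run of 'C' x 9 -> '9C'
  i=20: run of 'H' x 4 -> '4H'

RLE = 7C4E9C4H


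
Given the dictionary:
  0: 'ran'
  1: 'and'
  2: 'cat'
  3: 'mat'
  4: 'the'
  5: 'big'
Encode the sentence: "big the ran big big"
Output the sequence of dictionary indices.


Look up each word in the dictionary:
  'big' -> 5
  'the' -> 4
  'ran' -> 0
  'big' -> 5
  'big' -> 5

Encoded: [5, 4, 0, 5, 5]


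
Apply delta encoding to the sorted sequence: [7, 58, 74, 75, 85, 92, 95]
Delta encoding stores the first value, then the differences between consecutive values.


First value: 7
Deltas:
  58 - 7 = 51
  74 - 58 = 16
  75 - 74 = 1
  85 - 75 = 10
  92 - 85 = 7
  95 - 92 = 3


Delta encoded: [7, 51, 16, 1, 10, 7, 3]


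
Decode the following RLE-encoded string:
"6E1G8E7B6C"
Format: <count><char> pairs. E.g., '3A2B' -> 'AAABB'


Expanding each <count><char> pair:
  6E -> 'EEEEEE'
  1G -> 'G'
  8E -> 'EEEEEEEE'
  7B -> 'BBBBBBB'
  6C -> 'CCCCCC'

Decoded = EEEEEEGEEEEEEEEBBBBBBBCCCCCC


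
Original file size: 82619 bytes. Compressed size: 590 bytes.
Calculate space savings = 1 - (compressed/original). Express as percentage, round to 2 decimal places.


ratio = compressed/original = 590/82619 = 0.007141
savings = 1 - ratio = 1 - 0.007141 = 0.992859
as a percentage: 0.992859 * 100 = 99.29%

Space savings = 1 - 590/82619 = 99.29%


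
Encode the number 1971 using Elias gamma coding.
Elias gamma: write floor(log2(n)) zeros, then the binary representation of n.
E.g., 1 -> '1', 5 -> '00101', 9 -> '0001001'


num_bits = floor(log2(1971)) + 1 = 11
leading_zeros = num_bits - 1 = 10
binary(1971) = 11110110011

Elias gamma(1971) = '0000000000' + '11110110011' = 000000000011110110011 (21 bits)


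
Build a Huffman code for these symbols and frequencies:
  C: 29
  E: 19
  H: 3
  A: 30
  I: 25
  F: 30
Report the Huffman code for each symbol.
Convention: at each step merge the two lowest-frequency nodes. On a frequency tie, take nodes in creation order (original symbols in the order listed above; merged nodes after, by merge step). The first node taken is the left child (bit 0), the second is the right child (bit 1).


Huffman tree construction:
Step 1: Merge H(3) + E(19) = 22
Step 2: Merge (H+E)(22) + I(25) = 47
Step 3: Merge C(29) + A(30) = 59
Step 4: Merge F(30) + ((H+E)+I)(47) = 77
Step 5: Merge (C+A)(59) + (F+((H+E)+I))(77) = 136
Read each symbol's code off the tree from the root (left child = 0, right child = 1).

Codes:
  C: 00 (length 2)
  E: 1101 (length 4)
  H: 1100 (length 4)
  A: 01 (length 2)
  I: 111 (length 3)
  F: 10 (length 2)
Average code length: 341/136 = 2.5074 bits/symbol


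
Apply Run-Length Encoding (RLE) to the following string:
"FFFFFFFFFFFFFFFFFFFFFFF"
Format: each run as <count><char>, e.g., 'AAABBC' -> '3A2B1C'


Scanning runs left to right:
  i=0: run of 'F' x 23 -> '23F'

RLE = 23F


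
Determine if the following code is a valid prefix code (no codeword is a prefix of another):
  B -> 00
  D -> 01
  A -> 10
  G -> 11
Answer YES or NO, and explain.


Checking each pair (does one codeword prefix another?):
  B='00' vs D='01': no prefix
  B='00' vs A='10': no prefix
  B='00' vs G='11': no prefix
  D='01' vs B='00': no prefix
  D='01' vs A='10': no prefix
  D='01' vs G='11': no prefix
  A='10' vs B='00': no prefix
  A='10' vs D='01': no prefix
  A='10' vs G='11': no prefix
  G='11' vs B='00': no prefix
  G='11' vs D='01': no prefix
  G='11' vs A='10': no prefix
No violation found over all pairs.

YES -- this is a valid prefix code. No codeword is a prefix of any other codeword.


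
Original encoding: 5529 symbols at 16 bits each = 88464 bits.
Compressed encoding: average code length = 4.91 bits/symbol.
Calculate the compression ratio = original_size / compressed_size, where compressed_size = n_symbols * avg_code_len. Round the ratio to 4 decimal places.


original_size = n_symbols * orig_bits = 5529 * 16 = 88464 bits
compressed_size = n_symbols * avg_code_len = 5529 * 4.91 = 27147.39 bits
ratio = original_size / compressed_size = 88464 / 27147.39 = 3.2587

Compression ratio = 3.2587


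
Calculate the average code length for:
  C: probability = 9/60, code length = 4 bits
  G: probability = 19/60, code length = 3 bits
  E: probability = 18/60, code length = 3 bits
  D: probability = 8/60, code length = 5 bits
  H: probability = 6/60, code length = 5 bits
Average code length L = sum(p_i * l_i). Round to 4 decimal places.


Weighted contributions p_i * l_i:
  C: (9/60) * 4 = 36/60
  G: (19/60) * 3 = 57/60
  E: (18/60) * 3 = 54/60
  D: (8/60) * 5 = 40/60
  H: (6/60) * 5 = 30/60
Sum = (36 + 57 + 54 + 40 + 30)/60 = 217/60

L = 217/60 = 3.6167 bits/symbol


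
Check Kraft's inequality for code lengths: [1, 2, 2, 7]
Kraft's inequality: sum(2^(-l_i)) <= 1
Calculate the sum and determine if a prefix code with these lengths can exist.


Sum = 2^(-1) + 2^(-2) + 2^(-2) + 2^(-7)
    = 0.5 + 0.25 + 0.25 + 0.0078125
    = 129/128 = 1.0078125
Since 1.0078125 > 1, Kraft's inequality is NOT satisfied.
A prefix code with these lengths CANNOT exist.

Kraft sum = 1.0078125. Not satisfied.


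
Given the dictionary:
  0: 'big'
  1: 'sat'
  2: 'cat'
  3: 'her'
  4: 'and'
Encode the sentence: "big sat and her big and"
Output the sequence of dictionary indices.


Look up each word in the dictionary:
  'big' -> 0
  'sat' -> 1
  'and' -> 4
  'her' -> 3
  'big' -> 0
  'and' -> 4

Encoded: [0, 1, 4, 3, 0, 4]


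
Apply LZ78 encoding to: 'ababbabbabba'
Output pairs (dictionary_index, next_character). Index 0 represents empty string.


LZ78 encoding steps:
Dictionary: {0: ''}
Step 1: w='' (idx 0), next='a' -> output (0, 'a'), add 'a' as idx 1
Step 2: w='' (idx 0), next='b' -> output (0, 'b'), add 'b' as idx 2
Step 3: w='a' (idx 1), next='b' -> output (1, 'b'), add 'ab' as idx 3
Step 4: w='b' (idx 2), next='a' -> output (2, 'a'), add 'ba' as idx 4
Step 5: w='b' (idx 2), next='b' -> output (2, 'b'), add 'bb' as idx 5
Step 6: w='ab' (idx 3), next='b' -> output (3, 'b'), add 'abb' as idx 6
Step 7: w='a' (idx 1), end of input -> output (1, '')


Encoded: [(0, 'a'), (0, 'b'), (1, 'b'), (2, 'a'), (2, 'b'), (3, 'b'), (1, '')]


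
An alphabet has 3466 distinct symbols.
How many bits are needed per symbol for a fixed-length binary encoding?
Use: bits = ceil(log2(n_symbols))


log2(3466) = 11.7591
Bracket: 2^11 = 2048 < 3466 <= 2^12 = 4096
So ceil(log2(3466)) = 12

bits = ceil(log2(3466)) = ceil(11.7591) = 12 bits


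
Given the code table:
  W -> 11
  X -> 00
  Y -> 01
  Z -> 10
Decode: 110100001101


Decoding:
11 -> W
01 -> Y
00 -> X
00 -> X
11 -> W
01 -> Y


Result: WYXXWY


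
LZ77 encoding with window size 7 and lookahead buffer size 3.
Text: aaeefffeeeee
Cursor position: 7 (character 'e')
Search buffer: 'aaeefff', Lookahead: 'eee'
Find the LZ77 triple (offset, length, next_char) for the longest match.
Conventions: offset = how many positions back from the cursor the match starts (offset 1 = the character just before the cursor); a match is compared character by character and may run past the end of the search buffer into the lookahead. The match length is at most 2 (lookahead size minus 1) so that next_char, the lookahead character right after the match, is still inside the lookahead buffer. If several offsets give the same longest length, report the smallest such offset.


Try each offset into the search buffer:
  offset=1 (pos 6, char 'f'): match length 0
  offset=2 (pos 5, char 'f'): match length 0
  offset=3 (pos 4, char 'f'): match length 0
  offset=4 (pos 3, char 'e'): match length 1
  offset=5 (pos 2, char 'e'): match length 2
  offset=6 (pos 1, char 'a'): match length 0
  offset=7 (pos 0, char 'a'): match length 0
Longest match has length 2 at offset 5.
next_char = character at position 7 + 2 = 9 -> 'e'

Best match: offset=5, length=2 (matching 'ee' starting at position 2)
LZ77 triple: (5, 2, 'e')


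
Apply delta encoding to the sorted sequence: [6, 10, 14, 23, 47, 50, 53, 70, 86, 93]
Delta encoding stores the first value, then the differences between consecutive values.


First value: 6
Deltas:
  10 - 6 = 4
  14 - 10 = 4
  23 - 14 = 9
  47 - 23 = 24
  50 - 47 = 3
  53 - 50 = 3
  70 - 53 = 17
  86 - 70 = 16
  93 - 86 = 7


Delta encoded: [6, 4, 4, 9, 24, 3, 3, 17, 16, 7]


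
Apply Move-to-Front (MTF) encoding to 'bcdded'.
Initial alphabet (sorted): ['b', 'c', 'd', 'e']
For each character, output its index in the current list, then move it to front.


MTF encoding:
'b': index 0 in ['b', 'c', 'd', 'e'] -> ['b', 'c', 'd', 'e']
'c': index 1 in ['b', 'c', 'd', 'e'] -> ['c', 'b', 'd', 'e']
'd': index 2 in ['c', 'b', 'd', 'e'] -> ['d', 'c', 'b', 'e']
'd': index 0 in ['d', 'c', 'b', 'e'] -> ['d', 'c', 'b', 'e']
'e': index 3 in ['d', 'c', 'b', 'e'] -> ['e', 'd', 'c', 'b']
'd': index 1 in ['e', 'd', 'c', 'b'] -> ['d', 'e', 'c', 'b']


Output: [0, 1, 2, 0, 3, 1]


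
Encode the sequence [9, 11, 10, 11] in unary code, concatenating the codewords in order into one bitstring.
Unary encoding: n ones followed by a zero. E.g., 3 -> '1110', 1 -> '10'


Encode each number as n ones followed by a terminating 0:
  9 -> 1111111110 (10 bits)
  11 -> 111111111110 (12 bits)
  10 -> 11111111110 (11 bits)
  11 -> 111111111110 (12 bits)
Total length = 10 + 12 + 11 + 12 = 45 bits.

Unary([9, 11, 10, 11]) = 111111111011111111111011111111110111111111110 (45 bits)


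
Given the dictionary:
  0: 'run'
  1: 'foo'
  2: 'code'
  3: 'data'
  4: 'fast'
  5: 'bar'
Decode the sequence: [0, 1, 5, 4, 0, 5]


Look up each index in the dictionary:
  0 -> 'run'
  1 -> 'foo'
  5 -> 'bar'
  4 -> 'fast'
  0 -> 'run'
  5 -> 'bar'

Decoded: "run foo bar fast run bar"


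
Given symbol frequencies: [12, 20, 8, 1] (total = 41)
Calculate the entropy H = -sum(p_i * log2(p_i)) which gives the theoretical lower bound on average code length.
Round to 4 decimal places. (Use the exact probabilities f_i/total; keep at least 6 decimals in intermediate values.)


Per-symbol terms -p_i * log2(p_i) with p_i = f_i/41:
  p = 12/41 = 0.292683: log2(p) = -1.772590, -p*log2(p) = 0.518807
  p = 20/41 = 0.487805: log2(p) = -1.035624, -p*log2(p) = 0.505182
  p = 8/41 = 0.195122: log2(p) = -2.357552, -p*log2(p) = 0.460010
  p = 1/41 = 0.024390: log2(p) = -5.357552, -p*log2(p) = 0.130672
H = 0.518807 + 0.505182 + 0.460010 + 0.130672 = 1.614671

H = 1.6147 bits/symbol


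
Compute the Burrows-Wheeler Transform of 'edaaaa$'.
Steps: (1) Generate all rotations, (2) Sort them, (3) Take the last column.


Rotations (sorted):
  0: $edaaaa -> last char: a
  1: a$edaaa -> last char: a
  2: aa$edaa -> last char: a
  3: aaa$eda -> last char: a
  4: aaaa$ed -> last char: d
  5: daaaa$e -> last char: e
  6: edaaaa$ -> last char: $


BWT = aaaade$


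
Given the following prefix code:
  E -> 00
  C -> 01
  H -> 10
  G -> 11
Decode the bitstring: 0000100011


Decoding step by step:
Bits 00 -> E
Bits 00 -> E
Bits 10 -> H
Bits 00 -> E
Bits 11 -> G


Decoded message: EEHEG


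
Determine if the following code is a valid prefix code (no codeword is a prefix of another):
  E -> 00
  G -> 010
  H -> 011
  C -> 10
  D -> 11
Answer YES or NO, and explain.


Checking each pair (does one codeword prefix another?):
  E='00' vs G='010': no prefix
  E='00' vs H='011': no prefix
  E='00' vs C='10': no prefix
  E='00' vs D='11': no prefix
  G='010' vs E='00': no prefix
  G='010' vs H='011': no prefix
  G='010' vs C='10': no prefix
  G='010' vs D='11': no prefix
  H='011' vs E='00': no prefix
  H='011' vs G='010': no prefix
  H='011' vs C='10': no prefix
  H='011' vs D='11': no prefix
  C='10' vs E='00': no prefix
  C='10' vs G='010': no prefix
  C='10' vs H='011': no prefix
  C='10' vs D='11': no prefix
  D='11' vs E='00': no prefix
  D='11' vs G='010': no prefix
  D='11' vs H='011': no prefix
  D='11' vs C='10': no prefix
No violation found over all pairs.

YES -- this is a valid prefix code. No codeword is a prefix of any other codeword.


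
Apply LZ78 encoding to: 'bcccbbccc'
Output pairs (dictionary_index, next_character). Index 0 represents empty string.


LZ78 encoding steps:
Dictionary: {0: ''}
Step 1: w='' (idx 0), next='b' -> output (0, 'b'), add 'b' as idx 1
Step 2: w='' (idx 0), next='c' -> output (0, 'c'), add 'c' as idx 2
Step 3: w='c' (idx 2), next='c' -> output (2, 'c'), add 'cc' as idx 3
Step 4: w='b' (idx 1), next='b' -> output (1, 'b'), add 'bb' as idx 4
Step 5: w='cc' (idx 3), next='c' -> output (3, 'c'), add 'ccc' as idx 5


Encoded: [(0, 'b'), (0, 'c'), (2, 'c'), (1, 'b'), (3, 'c')]


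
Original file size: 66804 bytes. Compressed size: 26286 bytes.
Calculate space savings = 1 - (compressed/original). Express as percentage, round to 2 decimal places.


ratio = compressed/original = 26286/66804 = 0.393479
savings = 1 - ratio = 1 - 0.393479 = 0.606521
as a percentage: 0.606521 * 100 = 60.65%

Space savings = 1 - 26286/66804 = 60.65%


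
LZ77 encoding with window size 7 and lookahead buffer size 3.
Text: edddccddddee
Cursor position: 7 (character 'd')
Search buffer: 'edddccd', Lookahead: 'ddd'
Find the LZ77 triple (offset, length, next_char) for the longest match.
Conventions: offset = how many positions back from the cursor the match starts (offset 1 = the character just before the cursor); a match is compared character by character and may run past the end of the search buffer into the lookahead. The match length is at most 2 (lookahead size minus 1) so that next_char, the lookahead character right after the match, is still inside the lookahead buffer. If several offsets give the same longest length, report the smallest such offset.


Try each offset into the search buffer:
  offset=1 (pos 6, char 'd'): match length 2
  offset=2 (pos 5, char 'c'): match length 0
  offset=3 (pos 4, char 'c'): match length 0
  offset=4 (pos 3, char 'd'): match length 1
  offset=5 (pos 2, char 'd'): match length 2
  offset=6 (pos 1, char 'd'): match length 2
  offset=7 (pos 0, char 'e'): match length 0
Longest match has length 2, found at offsets 1, 5, 6; take the smallest, offset 1.
next_char = character at position 7 + 2 = 9 -> 'd'

Best match: offset=1, length=2 (matching 'dd' starting at position 6)
LZ77 triple: (1, 2, 'd')


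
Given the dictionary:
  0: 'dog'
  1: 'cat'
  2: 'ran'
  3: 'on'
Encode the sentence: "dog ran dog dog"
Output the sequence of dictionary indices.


Look up each word in the dictionary:
  'dog' -> 0
  'ran' -> 2
  'dog' -> 0
  'dog' -> 0

Encoded: [0, 2, 0, 0]


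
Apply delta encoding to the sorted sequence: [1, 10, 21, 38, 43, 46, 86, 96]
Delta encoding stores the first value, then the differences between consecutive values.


First value: 1
Deltas:
  10 - 1 = 9
  21 - 10 = 11
  38 - 21 = 17
  43 - 38 = 5
  46 - 43 = 3
  86 - 46 = 40
  96 - 86 = 10


Delta encoded: [1, 9, 11, 17, 5, 3, 40, 10]


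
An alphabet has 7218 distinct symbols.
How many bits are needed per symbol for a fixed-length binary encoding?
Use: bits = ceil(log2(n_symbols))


log2(7218) = 12.8174
Bracket: 2^12 = 4096 < 7218 <= 2^13 = 8192
So ceil(log2(7218)) = 13

bits = ceil(log2(7218)) = ceil(12.8174) = 13 bits


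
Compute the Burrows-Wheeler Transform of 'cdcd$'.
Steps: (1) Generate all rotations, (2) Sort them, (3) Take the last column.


Rotations (sorted):
  0: $cdcd -> last char: d
  1: cd$cd -> last char: d
  2: cdcd$ -> last char: $
  3: d$cdc -> last char: c
  4: dcd$c -> last char: c


BWT = dd$cc


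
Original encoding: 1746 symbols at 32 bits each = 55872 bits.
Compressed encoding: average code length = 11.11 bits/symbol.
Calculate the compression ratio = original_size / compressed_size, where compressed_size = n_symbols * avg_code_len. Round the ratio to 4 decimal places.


original_size = n_symbols * orig_bits = 1746 * 32 = 55872 bits
compressed_size = n_symbols * avg_code_len = 1746 * 11.11 = 19398.06 bits
ratio = original_size / compressed_size = 55872 / 19398.06 = 2.8803

Compression ratio = 2.8803


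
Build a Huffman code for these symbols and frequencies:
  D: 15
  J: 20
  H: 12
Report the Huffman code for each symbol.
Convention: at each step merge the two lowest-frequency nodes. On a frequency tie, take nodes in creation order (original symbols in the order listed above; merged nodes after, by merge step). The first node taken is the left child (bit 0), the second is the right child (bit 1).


Huffman tree construction:
Step 1: Merge H(12) + D(15) = 27
Step 2: Merge J(20) + (H+D)(27) = 47
Read each symbol's code off the tree from the root (left child = 0, right child = 1).

Codes:
  D: 11 (length 2)
  J: 0 (length 1)
  H: 10 (length 2)
Average code length: 74/47 = 1.5745 bits/symbol


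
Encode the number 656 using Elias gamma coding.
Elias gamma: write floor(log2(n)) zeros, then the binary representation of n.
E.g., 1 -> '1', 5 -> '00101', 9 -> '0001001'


num_bits = floor(log2(656)) + 1 = 10
leading_zeros = num_bits - 1 = 9
binary(656) = 1010010000

Elias gamma(656) = '000000000' + '1010010000' = 0000000001010010000 (19 bits)


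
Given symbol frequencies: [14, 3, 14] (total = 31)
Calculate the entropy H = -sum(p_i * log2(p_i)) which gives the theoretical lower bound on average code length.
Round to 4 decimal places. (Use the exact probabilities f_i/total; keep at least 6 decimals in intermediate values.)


Per-symbol terms -p_i * log2(p_i) with p_i = f_i/31:
  p = 14/31 = 0.451613: log2(p) = -1.146841, -p*log2(p) = 0.517928
  p = 3/31 = 0.096774: log2(p) = -3.369234, -p*log2(p) = 0.326055
  p = 14/31 = 0.451613: log2(p) = -1.146841, -p*log2(p) = 0.517928
H = 0.517928 + 0.326055 + 0.517928 = 1.361911

H = 1.3619 bits/symbol


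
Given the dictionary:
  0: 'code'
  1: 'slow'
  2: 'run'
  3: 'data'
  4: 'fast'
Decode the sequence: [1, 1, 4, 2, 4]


Look up each index in the dictionary:
  1 -> 'slow'
  1 -> 'slow'
  4 -> 'fast'
  2 -> 'run'
  4 -> 'fast'

Decoded: "slow slow fast run fast"


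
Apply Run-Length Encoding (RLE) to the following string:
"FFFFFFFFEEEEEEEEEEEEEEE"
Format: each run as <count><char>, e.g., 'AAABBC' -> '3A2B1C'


Scanning runs left to right:
  i=0: run of 'F' x 8 -> '8F'
  i=8: run of 'E' x 15 -> '15E'

RLE = 8F15E


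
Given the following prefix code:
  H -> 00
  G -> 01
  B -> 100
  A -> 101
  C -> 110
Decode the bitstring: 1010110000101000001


Decoding step by step:
Bits 101 -> A
Bits 01 -> G
Bits 100 -> B
Bits 00 -> H
Bits 101 -> A
Bits 00 -> H
Bits 00 -> H
Bits 01 -> G


Decoded message: AGBHAHHG


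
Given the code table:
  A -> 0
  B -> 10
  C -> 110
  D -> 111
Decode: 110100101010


Decoding:
110 -> C
10 -> B
0 -> A
10 -> B
10 -> B
10 -> B


Result: CBABBB


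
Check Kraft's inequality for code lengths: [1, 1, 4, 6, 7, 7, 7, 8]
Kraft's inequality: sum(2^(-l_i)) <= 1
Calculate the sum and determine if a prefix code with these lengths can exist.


Sum = 2^(-1) + 2^(-1) + 2^(-4) + 2^(-6) + 2^(-7) + 2^(-7) + 2^(-7) + 2^(-8)
    = 0.5 + 0.5 + 0.0625 + 0.015625 + 0.0078125 + 0.0078125 + 0.0078125 + 0.00390625
    = 283/256 = 1.10546875
Since 1.10546875 > 1, Kraft's inequality is NOT satisfied.
A prefix code with these lengths CANNOT exist.

Kraft sum = 1.10546875. Not satisfied.


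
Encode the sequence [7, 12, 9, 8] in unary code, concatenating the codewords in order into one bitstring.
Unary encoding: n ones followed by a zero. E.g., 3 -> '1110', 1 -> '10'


Encode each number as n ones followed by a terminating 0:
  7 -> 11111110 (8 bits)
  12 -> 1111111111110 (13 bits)
  9 -> 1111111110 (10 bits)
  8 -> 111111110 (9 bits)
Total length = 8 + 13 + 10 + 9 = 40 bits.

Unary([7, 12, 9, 8]) = 1111111011111111111101111111110111111110 (40 bits)


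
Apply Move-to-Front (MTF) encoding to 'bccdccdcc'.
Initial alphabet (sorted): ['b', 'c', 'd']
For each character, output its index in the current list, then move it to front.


MTF encoding:
'b': index 0 in ['b', 'c', 'd'] -> ['b', 'c', 'd']
'c': index 1 in ['b', 'c', 'd'] -> ['c', 'b', 'd']
'c': index 0 in ['c', 'b', 'd'] -> ['c', 'b', 'd']
'd': index 2 in ['c', 'b', 'd'] -> ['d', 'c', 'b']
'c': index 1 in ['d', 'c', 'b'] -> ['c', 'd', 'b']
'c': index 0 in ['c', 'd', 'b'] -> ['c', 'd', 'b']
'd': index 1 in ['c', 'd', 'b'] -> ['d', 'c', 'b']
'c': index 1 in ['d', 'c', 'b'] -> ['c', 'd', 'b']
'c': index 0 in ['c', 'd', 'b'] -> ['c', 'd', 'b']


Output: [0, 1, 0, 2, 1, 0, 1, 1, 0]


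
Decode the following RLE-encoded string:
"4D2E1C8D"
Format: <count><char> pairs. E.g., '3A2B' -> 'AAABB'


Expanding each <count><char> pair:
  4D -> 'DDDD'
  2E -> 'EE'
  1C -> 'C'
  8D -> 'DDDDDDDD'

Decoded = DDDDEECDDDDDDDD


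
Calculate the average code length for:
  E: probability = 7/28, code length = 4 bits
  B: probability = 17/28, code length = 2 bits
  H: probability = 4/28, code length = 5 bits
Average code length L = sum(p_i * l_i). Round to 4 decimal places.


Weighted contributions p_i * l_i:
  E: (7/28) * 4 = 28/28
  B: (17/28) * 2 = 34/28
  H: (4/28) * 5 = 20/28
Sum = (28 + 34 + 20)/28 = 82/28

L = 82/28 = 2.9286 bits/symbol


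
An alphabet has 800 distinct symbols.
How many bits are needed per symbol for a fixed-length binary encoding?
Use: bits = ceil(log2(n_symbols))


log2(800) = 9.6439
Bracket: 2^9 = 512 < 800 <= 2^10 = 1024
So ceil(log2(800)) = 10

bits = ceil(log2(800)) = ceil(9.6439) = 10 bits


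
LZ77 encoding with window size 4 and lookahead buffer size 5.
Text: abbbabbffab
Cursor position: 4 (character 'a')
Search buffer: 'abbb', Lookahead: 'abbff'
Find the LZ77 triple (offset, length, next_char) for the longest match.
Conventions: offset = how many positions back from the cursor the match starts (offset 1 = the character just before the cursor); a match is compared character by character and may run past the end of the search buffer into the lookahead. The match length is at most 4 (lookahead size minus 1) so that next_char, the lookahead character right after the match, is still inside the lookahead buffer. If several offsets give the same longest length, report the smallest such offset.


Try each offset into the search buffer:
  offset=1 (pos 3, char 'b'): match length 0
  offset=2 (pos 2, char 'b'): match length 0
  offset=3 (pos 1, char 'b'): match length 0
  offset=4 (pos 0, char 'a'): match length 3
Longest match has length 3 at offset 4.
next_char = character at position 4 + 3 = 7 -> 'f'

Best match: offset=4, length=3 (matching 'abb' starting at position 0)
LZ77 triple: (4, 3, 'f')


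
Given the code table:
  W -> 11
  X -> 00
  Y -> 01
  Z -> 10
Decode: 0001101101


Decoding:
00 -> X
01 -> Y
10 -> Z
11 -> W
01 -> Y


Result: XYZWY


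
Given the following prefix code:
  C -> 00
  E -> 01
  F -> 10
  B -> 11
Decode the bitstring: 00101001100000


Decoding step by step:
Bits 00 -> C
Bits 10 -> F
Bits 10 -> F
Bits 01 -> E
Bits 10 -> F
Bits 00 -> C
Bits 00 -> C


Decoded message: CFFEFCC


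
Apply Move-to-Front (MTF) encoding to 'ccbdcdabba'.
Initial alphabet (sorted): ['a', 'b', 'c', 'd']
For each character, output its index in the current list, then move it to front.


MTF encoding:
'c': index 2 in ['a', 'b', 'c', 'd'] -> ['c', 'a', 'b', 'd']
'c': index 0 in ['c', 'a', 'b', 'd'] -> ['c', 'a', 'b', 'd']
'b': index 2 in ['c', 'a', 'b', 'd'] -> ['b', 'c', 'a', 'd']
'd': index 3 in ['b', 'c', 'a', 'd'] -> ['d', 'b', 'c', 'a']
'c': index 2 in ['d', 'b', 'c', 'a'] -> ['c', 'd', 'b', 'a']
'd': index 1 in ['c', 'd', 'b', 'a'] -> ['d', 'c', 'b', 'a']
'a': index 3 in ['d', 'c', 'b', 'a'] -> ['a', 'd', 'c', 'b']
'b': index 3 in ['a', 'd', 'c', 'b'] -> ['b', 'a', 'd', 'c']
'b': index 0 in ['b', 'a', 'd', 'c'] -> ['b', 'a', 'd', 'c']
'a': index 1 in ['b', 'a', 'd', 'c'] -> ['a', 'b', 'd', 'c']


Output: [2, 0, 2, 3, 2, 1, 3, 3, 0, 1]


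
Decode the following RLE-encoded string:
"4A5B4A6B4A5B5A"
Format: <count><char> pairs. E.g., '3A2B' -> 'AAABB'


Expanding each <count><char> pair:
  4A -> 'AAAA'
  5B -> 'BBBBB'
  4A -> 'AAAA'
  6B -> 'BBBBBB'
  4A -> 'AAAA'
  5B -> 'BBBBB'
  5A -> 'AAAAA'

Decoded = AAAABBBBBAAAABBBBBBAAAABBBBBAAAAA


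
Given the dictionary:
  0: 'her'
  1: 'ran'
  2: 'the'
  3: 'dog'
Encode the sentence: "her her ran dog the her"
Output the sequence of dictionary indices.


Look up each word in the dictionary:
  'her' -> 0
  'her' -> 0
  'ran' -> 1
  'dog' -> 3
  'the' -> 2
  'her' -> 0

Encoded: [0, 0, 1, 3, 2, 0]


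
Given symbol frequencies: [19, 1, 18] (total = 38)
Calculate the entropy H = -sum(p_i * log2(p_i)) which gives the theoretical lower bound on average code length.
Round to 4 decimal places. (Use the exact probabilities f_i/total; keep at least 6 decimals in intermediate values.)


Per-symbol terms -p_i * log2(p_i) with p_i = f_i/38:
  p = 19/38 = 0.500000: log2(p) = -1.000000, -p*log2(p) = 0.500000
  p = 1/38 = 0.026316: log2(p) = -5.247928, -p*log2(p) = 0.138103
  p = 18/38 = 0.473684: log2(p) = -1.078003, -p*log2(p) = 0.510633
H = 0.500000 + 0.138103 + 0.510633 = 1.148736

H = 1.1487 bits/symbol


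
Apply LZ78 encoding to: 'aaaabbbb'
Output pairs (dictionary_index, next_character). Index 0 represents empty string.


LZ78 encoding steps:
Dictionary: {0: ''}
Step 1: w='' (idx 0), next='a' -> output (0, 'a'), add 'a' as idx 1
Step 2: w='a' (idx 1), next='a' -> output (1, 'a'), add 'aa' as idx 2
Step 3: w='a' (idx 1), next='b' -> output (1, 'b'), add 'ab' as idx 3
Step 4: w='' (idx 0), next='b' -> output (0, 'b'), add 'b' as idx 4
Step 5: w='b' (idx 4), next='b' -> output (4, 'b'), add 'bb' as idx 5


Encoded: [(0, 'a'), (1, 'a'), (1, 'b'), (0, 'b'), (4, 'b')]


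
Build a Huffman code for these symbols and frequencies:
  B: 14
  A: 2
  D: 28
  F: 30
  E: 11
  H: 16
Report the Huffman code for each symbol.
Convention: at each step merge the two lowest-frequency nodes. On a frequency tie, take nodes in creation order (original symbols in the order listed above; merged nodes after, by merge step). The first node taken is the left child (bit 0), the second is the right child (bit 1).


Huffman tree construction:
Step 1: Merge A(2) + E(11) = 13
Step 2: Merge (A+E)(13) + B(14) = 27
Step 3: Merge H(16) + ((A+E)+B)(27) = 43
Step 4: Merge D(28) + F(30) = 58
Step 5: Merge (H+((A+E)+B))(43) + (D+F)(58) = 101
Read each symbol's code off the tree from the root (left child = 0, right child = 1).

Codes:
  B: 011 (length 3)
  A: 0100 (length 4)
  D: 10 (length 2)
  F: 11 (length 2)
  E: 0101 (length 4)
  H: 00 (length 2)
Average code length: 242/101 = 2.3960 bits/symbol


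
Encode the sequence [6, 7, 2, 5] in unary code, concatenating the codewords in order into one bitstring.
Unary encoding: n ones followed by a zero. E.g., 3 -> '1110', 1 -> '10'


Encode each number as n ones followed by a terminating 0:
  6 -> 1111110 (7 bits)
  7 -> 11111110 (8 bits)
  2 -> 110 (3 bits)
  5 -> 111110 (6 bits)
Total length = 7 + 8 + 3 + 6 = 24 bits.

Unary([6, 7, 2, 5]) = 111111011111110110111110 (24 bits)


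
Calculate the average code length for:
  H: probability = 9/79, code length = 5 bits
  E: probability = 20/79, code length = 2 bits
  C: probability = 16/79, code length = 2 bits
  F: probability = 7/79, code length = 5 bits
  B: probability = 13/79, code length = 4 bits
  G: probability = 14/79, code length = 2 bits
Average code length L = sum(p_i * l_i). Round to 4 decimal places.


Weighted contributions p_i * l_i:
  H: (9/79) * 5 = 45/79
  E: (20/79) * 2 = 40/79
  C: (16/79) * 2 = 32/79
  F: (7/79) * 5 = 35/79
  B: (13/79) * 4 = 52/79
  G: (14/79) * 2 = 28/79
Sum = (45 + 40 + 32 + 35 + 52 + 28)/79 = 232/79

L = 232/79 = 2.9367 bits/symbol


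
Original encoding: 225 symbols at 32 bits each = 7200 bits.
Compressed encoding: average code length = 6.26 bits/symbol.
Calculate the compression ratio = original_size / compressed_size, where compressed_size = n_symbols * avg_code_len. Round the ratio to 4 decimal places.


original_size = n_symbols * orig_bits = 225 * 32 = 7200 bits
compressed_size = n_symbols * avg_code_len = 225 * 6.26 = 1408.5 bits
ratio = original_size / compressed_size = 7200 / 1408.5 = 5.1118

Compression ratio = 5.1118


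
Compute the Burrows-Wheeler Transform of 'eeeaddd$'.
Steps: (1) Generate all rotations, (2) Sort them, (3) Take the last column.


Rotations (sorted):
  0: $eeeaddd -> last char: d
  1: addd$eee -> last char: e
  2: d$eeeadd -> last char: d
  3: dd$eeead -> last char: d
  4: ddd$eeea -> last char: a
  5: eaddd$ee -> last char: e
  6: eeaddd$e -> last char: e
  7: eeeaddd$ -> last char: $


BWT = deddaee$


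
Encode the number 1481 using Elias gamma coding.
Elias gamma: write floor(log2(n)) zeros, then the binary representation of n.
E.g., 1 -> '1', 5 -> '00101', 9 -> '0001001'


num_bits = floor(log2(1481)) + 1 = 11
leading_zeros = num_bits - 1 = 10
binary(1481) = 10111001001

Elias gamma(1481) = '0000000000' + '10111001001' = 000000000010111001001 (21 bits)


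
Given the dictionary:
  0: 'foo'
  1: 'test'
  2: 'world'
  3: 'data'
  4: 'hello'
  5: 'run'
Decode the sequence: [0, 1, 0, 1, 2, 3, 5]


Look up each index in the dictionary:
  0 -> 'foo'
  1 -> 'test'
  0 -> 'foo'
  1 -> 'test'
  2 -> 'world'
  3 -> 'data'
  5 -> 'run'

Decoded: "foo test foo test world data run"


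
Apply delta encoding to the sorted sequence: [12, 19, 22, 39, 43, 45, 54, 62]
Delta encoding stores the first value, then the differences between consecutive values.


First value: 12
Deltas:
  19 - 12 = 7
  22 - 19 = 3
  39 - 22 = 17
  43 - 39 = 4
  45 - 43 = 2
  54 - 45 = 9
  62 - 54 = 8


Delta encoded: [12, 7, 3, 17, 4, 2, 9, 8]


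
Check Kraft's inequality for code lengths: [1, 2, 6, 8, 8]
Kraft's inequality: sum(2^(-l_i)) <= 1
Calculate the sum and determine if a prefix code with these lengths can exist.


Sum = 2^(-1) + 2^(-2) + 2^(-6) + 2^(-8) + 2^(-8)
    = 0.5 + 0.25 + 0.015625 + 0.00390625 + 0.00390625
    = 198/256 = 0.7734375
Since 0.7734375 <= 1, Kraft's inequality IS satisfied.
A prefix code with these lengths CAN exist.

Kraft sum = 0.7734375. Satisfied.


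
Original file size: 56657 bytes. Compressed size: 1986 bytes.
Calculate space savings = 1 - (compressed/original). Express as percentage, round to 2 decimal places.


ratio = compressed/original = 1986/56657 = 0.035053
savings = 1 - ratio = 1 - 0.035053 = 0.964947
as a percentage: 0.964947 * 100 = 96.49%

Space savings = 1 - 1986/56657 = 96.49%


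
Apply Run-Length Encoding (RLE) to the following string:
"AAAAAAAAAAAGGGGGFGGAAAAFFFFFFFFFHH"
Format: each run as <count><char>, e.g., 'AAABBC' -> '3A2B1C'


Scanning runs left to right:
  i=0: run of 'A' x 11 -> '11A'
  i=11: run of 'G' x 5 -> '5G'
  i=16: run of 'F' x 1 -> '1F'
  i=17: run of 'G' x 2 -> '2G'
  i=19: run of 'A' x 4 -> '4A'
  i=23: run of 'F' x 9 -> '9F'
  i=32: run of 'H' x 2 -> '2H'

RLE = 11A5G1F2G4A9F2H


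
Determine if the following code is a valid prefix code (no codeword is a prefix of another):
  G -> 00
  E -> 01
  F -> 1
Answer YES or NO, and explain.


Checking each pair (does one codeword prefix another?):
  G='00' vs E='01': no prefix
  G='00' vs F='1': no prefix
  E='01' vs G='00': no prefix
  E='01' vs F='1': no prefix
  F='1' vs G='00': no prefix
  F='1' vs E='01': no prefix
No violation found over all pairs.

YES -- this is a valid prefix code. No codeword is a prefix of any other codeword.


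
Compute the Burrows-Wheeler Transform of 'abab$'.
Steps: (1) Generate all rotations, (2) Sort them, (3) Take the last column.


Rotations (sorted):
  0: $abab -> last char: b
  1: ab$ab -> last char: b
  2: abab$ -> last char: $
  3: b$aba -> last char: a
  4: bab$a -> last char: a


BWT = bb$aa


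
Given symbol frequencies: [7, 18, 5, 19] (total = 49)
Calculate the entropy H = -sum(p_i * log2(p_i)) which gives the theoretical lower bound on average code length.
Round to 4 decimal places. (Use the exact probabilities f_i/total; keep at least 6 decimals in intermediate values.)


Per-symbol terms -p_i * log2(p_i) with p_i = f_i/49:
  p = 7/49 = 0.142857: log2(p) = -2.807355, -p*log2(p) = 0.401051
  p = 18/49 = 0.367347: log2(p) = -1.444785, -p*log2(p) = 0.530737
  p = 5/49 = 0.102041: log2(p) = -3.292782, -p*log2(p) = 0.335998
  p = 19/49 = 0.387755: log2(p) = -1.366782, -p*log2(p) = 0.529977
H = 0.401051 + 0.530737 + 0.335998 + 0.529977 = 1.797763

H = 1.7978 bits/symbol


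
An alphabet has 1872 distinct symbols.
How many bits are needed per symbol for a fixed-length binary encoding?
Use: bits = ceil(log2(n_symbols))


log2(1872) = 10.8704
Bracket: 2^10 = 1024 < 1872 <= 2^11 = 2048
So ceil(log2(1872)) = 11

bits = ceil(log2(1872)) = ceil(10.8704) = 11 bits


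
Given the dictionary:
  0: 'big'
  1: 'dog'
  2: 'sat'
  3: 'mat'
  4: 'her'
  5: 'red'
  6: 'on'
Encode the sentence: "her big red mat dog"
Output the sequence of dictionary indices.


Look up each word in the dictionary:
  'her' -> 4
  'big' -> 0
  'red' -> 5
  'mat' -> 3
  'dog' -> 1

Encoded: [4, 0, 5, 3, 1]


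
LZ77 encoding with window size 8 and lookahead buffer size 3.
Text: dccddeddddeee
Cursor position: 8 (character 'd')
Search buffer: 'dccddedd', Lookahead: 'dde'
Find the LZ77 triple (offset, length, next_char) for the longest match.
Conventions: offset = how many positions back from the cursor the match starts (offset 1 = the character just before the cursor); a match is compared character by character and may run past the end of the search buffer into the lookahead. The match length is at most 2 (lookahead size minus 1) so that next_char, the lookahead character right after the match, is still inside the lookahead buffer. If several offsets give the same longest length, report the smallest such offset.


Try each offset into the search buffer:
  offset=1 (pos 7, char 'd'): match length 2
  offset=2 (pos 6, char 'd'): match length 2
  offset=3 (pos 5, char 'e'): match length 0
  offset=4 (pos 4, char 'd'): match length 1
  offset=5 (pos 3, char 'd'): match length 2
  offset=6 (pos 2, char 'c'): match length 0
  offset=7 (pos 1, char 'c'): match length 0
  offset=8 (pos 0, char 'd'): match length 1
Longest match has length 2, found at offsets 1, 2, 5; take the smallest, offset 1.
next_char = character at position 8 + 2 = 10 -> 'e'

Best match: offset=1, length=2 (matching 'dd' starting at position 7)
LZ77 triple: (1, 2, 'e')


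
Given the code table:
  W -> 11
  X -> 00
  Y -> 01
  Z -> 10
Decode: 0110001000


Decoding:
01 -> Y
10 -> Z
00 -> X
10 -> Z
00 -> X


Result: YZXZX


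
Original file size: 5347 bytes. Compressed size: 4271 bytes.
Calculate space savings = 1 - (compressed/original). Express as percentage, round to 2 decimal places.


ratio = compressed/original = 4271/5347 = 0.798766
savings = 1 - ratio = 1 - 0.798766 = 0.201234
as a percentage: 0.201234 * 100 = 20.12%

Space savings = 1 - 4271/5347 = 20.12%


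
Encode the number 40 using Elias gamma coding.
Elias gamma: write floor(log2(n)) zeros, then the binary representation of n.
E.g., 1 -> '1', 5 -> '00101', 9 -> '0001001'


num_bits = floor(log2(40)) + 1 = 6
leading_zeros = num_bits - 1 = 5
binary(40) = 101000

Elias gamma(40) = '00000' + '101000' = 00000101000 (11 bits)


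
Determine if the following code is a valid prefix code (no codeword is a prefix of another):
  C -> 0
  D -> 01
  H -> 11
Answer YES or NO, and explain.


Checking each pair (does one codeword prefix another?):
  C='0' vs D='01': prefix -- VIOLATION

NO -- this is NOT a valid prefix code. C (0) is a prefix of D (01).


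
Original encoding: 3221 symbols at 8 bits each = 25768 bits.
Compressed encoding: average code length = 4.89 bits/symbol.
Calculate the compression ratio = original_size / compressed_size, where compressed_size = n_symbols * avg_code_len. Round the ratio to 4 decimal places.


original_size = n_symbols * orig_bits = 3221 * 8 = 25768 bits
compressed_size = n_symbols * avg_code_len = 3221 * 4.89 = 15750.69 bits
ratio = original_size / compressed_size = 25768 / 15750.69 = 1.636

Compression ratio = 1.636


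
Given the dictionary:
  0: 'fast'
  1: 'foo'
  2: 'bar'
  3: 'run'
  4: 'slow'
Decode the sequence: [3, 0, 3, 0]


Look up each index in the dictionary:
  3 -> 'run'
  0 -> 'fast'
  3 -> 'run'
  0 -> 'fast'

Decoded: "run fast run fast"


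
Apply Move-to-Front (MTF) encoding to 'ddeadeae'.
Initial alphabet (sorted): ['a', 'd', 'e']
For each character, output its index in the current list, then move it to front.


MTF encoding:
'd': index 1 in ['a', 'd', 'e'] -> ['d', 'a', 'e']
'd': index 0 in ['d', 'a', 'e'] -> ['d', 'a', 'e']
'e': index 2 in ['d', 'a', 'e'] -> ['e', 'd', 'a']
'a': index 2 in ['e', 'd', 'a'] -> ['a', 'e', 'd']
'd': index 2 in ['a', 'e', 'd'] -> ['d', 'a', 'e']
'e': index 2 in ['d', 'a', 'e'] -> ['e', 'd', 'a']
'a': index 2 in ['e', 'd', 'a'] -> ['a', 'e', 'd']
'e': index 1 in ['a', 'e', 'd'] -> ['e', 'a', 'd']


Output: [1, 0, 2, 2, 2, 2, 2, 1]


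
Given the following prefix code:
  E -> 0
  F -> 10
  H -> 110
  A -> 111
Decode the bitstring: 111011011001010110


Decoding step by step:
Bits 111 -> A
Bits 0 -> E
Bits 110 -> H
Bits 110 -> H
Bits 0 -> E
Bits 10 -> F
Bits 10 -> F
Bits 110 -> H


Decoded message: AEHHEFFH


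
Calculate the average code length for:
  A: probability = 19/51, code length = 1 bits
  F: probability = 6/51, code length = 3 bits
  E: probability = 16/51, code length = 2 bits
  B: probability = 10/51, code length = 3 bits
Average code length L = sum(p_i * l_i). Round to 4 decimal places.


Weighted contributions p_i * l_i:
  A: (19/51) * 1 = 19/51
  F: (6/51) * 3 = 18/51
  E: (16/51) * 2 = 32/51
  B: (10/51) * 3 = 30/51
Sum = (19 + 18 + 32 + 30)/51 = 99/51

L = 99/51 = 1.9412 bits/symbol


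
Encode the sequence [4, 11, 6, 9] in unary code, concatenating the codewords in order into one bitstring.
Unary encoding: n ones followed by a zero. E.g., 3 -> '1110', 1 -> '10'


Encode each number as n ones followed by a terminating 0:
  4 -> 11110 (5 bits)
  11 -> 111111111110 (12 bits)
  6 -> 1111110 (7 bits)
  9 -> 1111111110 (10 bits)
Total length = 5 + 12 + 7 + 10 = 34 bits.

Unary([4, 11, 6, 9]) = 1111011111111111011111101111111110 (34 bits)


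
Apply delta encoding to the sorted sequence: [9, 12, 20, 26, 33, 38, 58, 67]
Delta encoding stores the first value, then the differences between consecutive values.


First value: 9
Deltas:
  12 - 9 = 3
  20 - 12 = 8
  26 - 20 = 6
  33 - 26 = 7
  38 - 33 = 5
  58 - 38 = 20
  67 - 58 = 9


Delta encoded: [9, 3, 8, 6, 7, 5, 20, 9]


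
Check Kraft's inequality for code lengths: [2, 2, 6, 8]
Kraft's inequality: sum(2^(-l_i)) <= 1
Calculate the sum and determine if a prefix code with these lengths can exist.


Sum = 2^(-2) + 2^(-2) + 2^(-6) + 2^(-8)
    = 0.25 + 0.25 + 0.015625 + 0.00390625
    = 133/256 = 0.51953125
Since 0.51953125 <= 1, Kraft's inequality IS satisfied.
A prefix code with these lengths CAN exist.

Kraft sum = 0.51953125. Satisfied.


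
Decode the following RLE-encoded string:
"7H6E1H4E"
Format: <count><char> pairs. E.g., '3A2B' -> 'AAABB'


Expanding each <count><char> pair:
  7H -> 'HHHHHHH'
  6E -> 'EEEEEE'
  1H -> 'H'
  4E -> 'EEEE'

Decoded = HHHHHHHEEEEEEHEEEE


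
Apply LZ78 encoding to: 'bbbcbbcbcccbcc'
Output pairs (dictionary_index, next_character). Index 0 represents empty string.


LZ78 encoding steps:
Dictionary: {0: ''}
Step 1: w='' (idx 0), next='b' -> output (0, 'b'), add 'b' as idx 1
Step 2: w='b' (idx 1), next='b' -> output (1, 'b'), add 'bb' as idx 2
Step 3: w='' (idx 0), next='c' -> output (0, 'c'), add 'c' as idx 3
Step 4: w='bb' (idx 2), next='c' -> output (2, 'c'), add 'bbc' as idx 4
Step 5: w='b' (idx 1), next='c' -> output (1, 'c'), add 'bc' as idx 5
Step 6: w='c' (idx 3), next='c' -> output (3, 'c'), add 'cc' as idx 6
Step 7: w='bc' (idx 5), next='c' -> output (5, 'c'), add 'bcc' as idx 7


Encoded: [(0, 'b'), (1, 'b'), (0, 'c'), (2, 'c'), (1, 'c'), (3, 'c'), (5, 'c')]
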